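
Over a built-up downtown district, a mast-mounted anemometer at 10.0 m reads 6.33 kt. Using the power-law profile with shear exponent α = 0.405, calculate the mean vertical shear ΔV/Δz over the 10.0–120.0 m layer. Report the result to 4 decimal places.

0.0999 kt/m

Power law: V₂ = V₁ · (z₂/z₁)^α = 6.33 × (12.0000)^0.405 = 17.3170 kt
ΔV/Δz = (17.3170 − 6.33)/(120.0 − 10.0) = 10.9870/110.0000 = 0.09988 kt/m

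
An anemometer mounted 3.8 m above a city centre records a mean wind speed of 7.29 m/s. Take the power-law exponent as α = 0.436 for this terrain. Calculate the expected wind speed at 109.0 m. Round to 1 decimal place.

31.5 m/s

Power-law profile: V₂ = V₁ · (z₂/z₁)^α
V₂ = 7.29 × (109.0/3.8)^0.436 = 7.29 × (28.6842)^0.436
    = 7.29 × 4.3205 = 31.4963 m/s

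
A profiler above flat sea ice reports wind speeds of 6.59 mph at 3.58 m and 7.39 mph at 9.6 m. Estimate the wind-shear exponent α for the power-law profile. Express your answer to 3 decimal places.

Power law: V₂/V₁ = (z₂/z₁)^α ⇒ α = ln(V₂/V₁) / ln(z₂/z₁)
α = ln(7.39/6.59) / ln(9.6/3.58) = ln(1.1214) / ln(2.6816)
  = 0.11457 / 0.98640 = 0.11615

α ≈ 0.116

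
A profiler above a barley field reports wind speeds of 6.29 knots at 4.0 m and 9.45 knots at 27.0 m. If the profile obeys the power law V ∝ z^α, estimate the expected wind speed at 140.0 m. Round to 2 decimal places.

13.42 knots

First find α: α = ln(V₂/V₁)/ln(z₂/z₁) = ln(9.45/6.29)/ln(27.0/4.0) = 0.40705/1.90954 = 0.2132
Extrapolate from 27.0 m to 140.0 m: V₃ = 9.45 × (140.0/27.0)^0.2132 = 9.45 × 1.4203 = 13.4214 knots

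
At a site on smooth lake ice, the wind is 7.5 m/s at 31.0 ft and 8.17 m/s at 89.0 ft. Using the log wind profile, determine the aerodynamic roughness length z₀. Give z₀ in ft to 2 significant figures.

z₀ ≈ 0.00023 ft

Log law: V(z) ∝ ln(z/z₀). With r = V₁/V₂ = 7.5/8.17 = 0.91799,
r · ln(z₂/z₀) = ln(z₁/z₀) ⇒ ln z₀ = (ln z₁ − r·ln z₂)/(1 − r)
ln z₀ = (3.43399 − 0.91799×4.48864) / 0.08201 = -8.3718
z₀ = exp(-8.3718) = 0.0002313 ft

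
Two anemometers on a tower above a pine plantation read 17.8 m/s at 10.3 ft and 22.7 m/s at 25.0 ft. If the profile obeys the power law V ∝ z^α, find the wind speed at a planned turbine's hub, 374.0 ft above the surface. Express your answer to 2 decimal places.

47.67 m/s

First find α: α = ln(V₂/V₁)/ln(z₂/z₁) = ln(22.7/17.8)/ln(25.0/10.3) = 0.24317/0.88673 = 0.2742
Extrapolate from 25.0 ft to 374.0 ft: V₃ = 22.7 × (374.0/25.0)^0.2742 = 22.7 × 2.0999 = 47.6678 m/s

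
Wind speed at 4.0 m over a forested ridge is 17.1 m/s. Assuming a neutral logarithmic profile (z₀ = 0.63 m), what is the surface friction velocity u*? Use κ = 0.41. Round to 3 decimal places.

u* ≈ 3.793 m/s

Log law: V(z) = (u*/κ) · ln(z/z₀) ⇒ u* = κ · V / ln(z/z₀)
u* = 0.41 × 17.1 / ln(4.0/0.63) = 0.41 × 17.1 / 1.8483
   = 7.0110 / 1.8483 = 3.7932 m/s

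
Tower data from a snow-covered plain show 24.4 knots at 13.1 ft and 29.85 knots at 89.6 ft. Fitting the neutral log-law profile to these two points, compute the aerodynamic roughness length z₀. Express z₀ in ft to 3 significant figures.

Log law: V(z) ∝ ln(z/z₀). With r = V₁/V₂ = 24.4/29.85 = 0.81742,
r · ln(z₂/z₀) = ln(z₁/z₀) ⇒ ln z₀ = (ln z₁ − r·ln z₂)/(1 − r)
ln z₀ = (2.57261 − 0.81742×4.49536) / 0.18258 = -6.0356
z₀ = exp(-6.0356) = 0.002392 ft

z₀ ≈ 0.00239 ft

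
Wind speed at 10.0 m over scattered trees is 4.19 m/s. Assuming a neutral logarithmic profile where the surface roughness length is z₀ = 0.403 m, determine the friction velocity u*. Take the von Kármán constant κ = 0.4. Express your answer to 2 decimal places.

Log law: V(z) = (u*/κ) · ln(z/z₀) ⇒ u* = κ · V / ln(z/z₀)
u* = 0.4 × 4.19 / ln(10.0/0.403) = 0.4 × 4.19 / 3.2114
   = 1.6760 / 3.2114 = 0.5219 m/s

u* ≈ 0.52 m/s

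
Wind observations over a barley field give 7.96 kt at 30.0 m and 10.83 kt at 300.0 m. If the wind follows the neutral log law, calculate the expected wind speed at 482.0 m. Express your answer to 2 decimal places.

Log law: V ∝ ln(z/z₀). From the pair, with r = V₁/V₂ = 0.73500,
ln z₀ = (ln z₁ − r·ln z₂)/(1 − r) = (3.4012 − 0.73500×5.7038)/0.26500 = -2.9851 → z₀ = 0.05054 m
V₃ = V₁ · ln(z₃/z₀)/ln(z₁/z₀) = 7.96 × 9.1630/6.3863 = 11.4210 kt

11.42 kt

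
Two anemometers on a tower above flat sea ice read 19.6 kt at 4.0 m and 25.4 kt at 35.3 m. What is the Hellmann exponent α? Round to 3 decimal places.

α ≈ 0.119

Power law: V₂/V₁ = (z₂/z₁)^α ⇒ α = ln(V₂/V₁) / ln(z₂/z₁)
α = ln(25.4/19.6) / ln(35.3/4.0) = ln(1.2959) / ln(8.8250)
  = 0.25922 / 2.17759 = 0.11904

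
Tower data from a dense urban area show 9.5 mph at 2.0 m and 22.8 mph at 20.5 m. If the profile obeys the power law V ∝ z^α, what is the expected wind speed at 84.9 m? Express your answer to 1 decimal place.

38.9 mph

First find α: α = ln(V₂/V₁)/ln(z₂/z₁) = ln(22.8/9.5)/ln(20.5/2.0) = 0.87547/2.32728 = 0.3762
Extrapolate from 20.5 m to 84.9 m: V₃ = 22.8 × (84.9/20.5)^0.3762 = 22.8 × 1.7067 = 38.9129 mph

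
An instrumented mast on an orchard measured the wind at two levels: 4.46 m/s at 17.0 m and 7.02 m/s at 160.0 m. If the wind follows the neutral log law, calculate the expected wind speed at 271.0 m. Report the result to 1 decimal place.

7.6 m/s

Log law: V ∝ ln(z/z₀). From the pair, with r = V₁/V₂ = 0.63533,
ln z₀ = (ln z₁ − r·ln z₂)/(1 − r) = (2.8332 − 0.63533×5.0752)/0.36467 = -1.0727 → z₀ = 0.3421 m
V₃ = V₁ · ln(z₃/z₀)/ln(z₁/z₀) = 4.46 × 6.6748/3.9059 = 7.6217 m/s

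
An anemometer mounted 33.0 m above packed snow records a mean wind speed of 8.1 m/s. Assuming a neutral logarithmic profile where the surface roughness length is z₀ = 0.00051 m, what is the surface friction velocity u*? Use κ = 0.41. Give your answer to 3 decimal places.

Log law: V(z) = (u*/κ) · ln(z/z₀) ⇒ u* = κ · V / ln(z/z₀)
u* = 0.41 × 8.1 / ln(33.0/0.00051) = 0.41 × 8.1 / 11.0776
   = 3.3210 / 11.0776 = 0.2998 m/s

u* ≈ 0.300 m/s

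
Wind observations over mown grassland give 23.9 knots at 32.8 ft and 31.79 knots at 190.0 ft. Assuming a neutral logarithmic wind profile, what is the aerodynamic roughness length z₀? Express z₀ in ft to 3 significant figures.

Log law: V(z) ∝ ln(z/z₀). With r = V₁/V₂ = 23.9/31.79 = 0.75181,
r · ln(z₂/z₀) = ln(z₁/z₀) ⇒ ln z₀ = (ln z₁ − r·ln z₂)/(1 − r)
ln z₀ = (3.49043 − 0.75181×5.24702) / 0.24819 = -1.8306
z₀ = exp(-1.8306) = 0.1603 ft

z₀ ≈ 0.160 ft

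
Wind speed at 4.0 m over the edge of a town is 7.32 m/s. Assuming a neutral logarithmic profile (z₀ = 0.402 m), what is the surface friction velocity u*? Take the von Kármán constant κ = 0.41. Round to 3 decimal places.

Log law: V(z) = (u*/κ) · ln(z/z₀) ⇒ u* = κ · V / ln(z/z₀)
u* = 0.41 × 7.32 / ln(4.0/0.402) = 0.41 × 7.32 / 2.2976
   = 3.0012 / 2.2976 = 1.3062 m/s

u* ≈ 1.306 m/s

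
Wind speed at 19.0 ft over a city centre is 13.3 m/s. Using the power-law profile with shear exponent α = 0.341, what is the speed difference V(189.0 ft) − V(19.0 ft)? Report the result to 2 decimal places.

Power law: V₂ = V₁ · (z₂/z₁)^α = 13.3 × (9.9474)^0.341 = 29.1119 m/s
ΔV = 29.1119 − 13.3 = 15.8119 m/s

15.81 m/s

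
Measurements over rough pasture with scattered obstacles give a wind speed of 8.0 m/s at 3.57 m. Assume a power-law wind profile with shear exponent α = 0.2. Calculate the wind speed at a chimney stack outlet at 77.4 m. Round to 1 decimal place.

14.8 m/s

Power-law profile: V₂ = V₁ · (z₂/z₁)^α
V₂ = 8.0 × (77.4/3.57)^0.2 = 8.0 × (21.6807)^0.2
    = 8.0 × 1.8502 = 14.8015 m/s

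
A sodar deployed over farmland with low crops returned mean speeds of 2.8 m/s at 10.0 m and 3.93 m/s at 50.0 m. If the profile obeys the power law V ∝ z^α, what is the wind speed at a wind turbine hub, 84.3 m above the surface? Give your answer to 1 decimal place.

4.4 m/s

First find α: α = ln(V₂/V₁)/ln(z₂/z₁) = ln(3.93/2.8)/ln(50.0/10.0) = 0.33902/1.60944 = 0.2106
Extrapolate from 50.0 m to 84.3 m: V₃ = 3.93 × (84.3/50.0)^0.2106 = 3.93 × 1.1163 = 4.3871 m/s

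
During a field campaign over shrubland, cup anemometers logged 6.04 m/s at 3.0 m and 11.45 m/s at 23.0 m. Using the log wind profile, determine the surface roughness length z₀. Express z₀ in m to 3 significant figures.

Log law: V(z) ∝ ln(z/z₀). With r = V₁/V₂ = 6.04/11.45 = 0.52751,
r · ln(z₂/z₀) = ln(z₁/z₀) ⇒ ln z₀ = (ln z₁ − r·ln z₂)/(1 − r)
ln z₀ = (1.09861 − 0.52751×3.13549) / 0.47249 = -1.1755
z₀ = exp(-1.1755) = 0.3087 m

z₀ ≈ 0.309 m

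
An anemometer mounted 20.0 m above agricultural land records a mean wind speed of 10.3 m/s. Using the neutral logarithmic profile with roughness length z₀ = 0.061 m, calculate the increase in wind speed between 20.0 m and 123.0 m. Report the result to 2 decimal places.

Log law: V₂ = V₁ · ln(z₂/z₀)/ln(z₁/z₀) = 10.3 × 7.6091/5.7926 = 13.5299 m/s
ΔV = 13.5299 − 10.3 = 3.2299 m/s

3.23 m/s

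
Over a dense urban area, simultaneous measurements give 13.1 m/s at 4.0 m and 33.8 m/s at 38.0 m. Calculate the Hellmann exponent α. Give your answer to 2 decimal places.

α ≈ 0.42

Power law: V₂/V₁ = (z₂/z₁)^α ⇒ α = ln(V₂/V₁) / ln(z₂/z₁)
α = ln(33.8/13.1) / ln(38.0/4.0) = ln(2.5802) / ln(9.5000)
  = 0.94785 / 2.25129 = 0.42102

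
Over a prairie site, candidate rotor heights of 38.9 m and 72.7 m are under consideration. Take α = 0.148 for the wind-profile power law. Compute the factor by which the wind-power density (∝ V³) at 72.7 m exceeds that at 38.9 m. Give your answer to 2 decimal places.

1.32

Speed ratio: V_B/V_A = (z_B/z_A)^α = (72.7/38.9)^0.148 = (1.8689)^0.148 = 1.09697
Power-density ratio: P_B/P_A = (V_B/V_A)³ = (1.09697)³ = 1.32003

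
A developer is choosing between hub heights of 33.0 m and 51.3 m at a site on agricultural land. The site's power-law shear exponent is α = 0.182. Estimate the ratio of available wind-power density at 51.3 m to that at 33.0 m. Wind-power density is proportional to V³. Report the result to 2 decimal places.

1.27

Speed ratio: V_B/V_A = (z_B/z_A)^α = (51.3/33.0)^0.182 = (1.5545)^0.182 = 1.08361
Power-density ratio: P_B/P_A = (V_B/V_A)³ = (1.08361)³ = 1.27238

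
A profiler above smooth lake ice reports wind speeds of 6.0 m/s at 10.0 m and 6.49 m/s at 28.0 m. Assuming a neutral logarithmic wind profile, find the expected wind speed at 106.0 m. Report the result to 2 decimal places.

7.12 m/s

Log law: V ∝ ln(z/z₀). From the pair, with r = V₁/V₂ = 0.92450,
ln z₀ = (ln z₁ − r·ln z₂)/(1 − r) = (2.3026 − 0.92450×3.3322)/0.07550 = -10.3050 → z₀ = 0.00003347 m
V₃ = V₁ · ln(z₃/z₀)/ln(z₁/z₀) = 6.0 × 14.9684/12.6076 = 7.1235 m/s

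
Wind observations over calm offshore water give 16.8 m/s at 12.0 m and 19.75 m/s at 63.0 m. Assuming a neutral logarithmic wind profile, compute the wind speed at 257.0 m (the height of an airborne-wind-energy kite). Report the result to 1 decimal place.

Log law: V ∝ ln(z/z₀). From the pair, with r = V₁/V₂ = 0.85063,
ln z₀ = (ln z₁ − r·ln z₂)/(1 − r) = (2.4849 − 0.85063×4.1431)/0.14937 = -6.9586 → z₀ = 0.0009505 m
V₃ = V₁ · ln(z₃/z₀)/ln(z₁/z₀) = 16.8 × 12.5076/9.4435 = 22.2512 m/s

22.3 m/s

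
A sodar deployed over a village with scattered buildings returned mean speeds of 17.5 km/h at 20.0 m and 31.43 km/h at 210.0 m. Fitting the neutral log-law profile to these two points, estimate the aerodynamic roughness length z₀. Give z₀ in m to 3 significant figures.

z₀ ≈ 1.04 m

Log law: V(z) ∝ ln(z/z₀). With r = V₁/V₂ = 17.5/31.43 = 0.55679,
r · ln(z₂/z₀) = ln(z₁/z₀) ⇒ ln z₀ = (ln z₁ − r·ln z₂)/(1 − r)
ln z₀ = (2.99573 − 0.55679×5.34711) / 0.44321 = 0.0417
z₀ = exp(0.0417) = 1.043 m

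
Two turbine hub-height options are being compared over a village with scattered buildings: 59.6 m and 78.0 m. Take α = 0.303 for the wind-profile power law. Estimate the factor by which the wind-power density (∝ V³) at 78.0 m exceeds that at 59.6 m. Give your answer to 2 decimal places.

Speed ratio: V_B/V_A = (z_B/z_A)^α = (78.0/59.6)^0.303 = (1.3087)^0.303 = 1.08494
Power-density ratio: P_B/P_A = (V_B/V_A)³ = (1.08494)³ = 1.27707

1.28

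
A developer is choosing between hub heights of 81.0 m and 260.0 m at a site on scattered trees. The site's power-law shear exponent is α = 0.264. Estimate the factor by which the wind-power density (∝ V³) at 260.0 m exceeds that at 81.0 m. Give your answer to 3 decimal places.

Speed ratio: V_B/V_A = (z_B/z_A)^α = (260.0/81.0)^0.264 = (3.2099)^0.264 = 1.36055
Power-density ratio: P_B/P_A = (V_B/V_A)³ = (1.36055)³ = 2.51848

2.518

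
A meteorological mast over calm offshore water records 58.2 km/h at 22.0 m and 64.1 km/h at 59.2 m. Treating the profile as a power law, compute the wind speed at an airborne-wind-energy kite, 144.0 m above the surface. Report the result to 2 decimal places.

First find α: α = ln(V₂/V₁)/ln(z₂/z₁) = ln(64.1/58.2)/ln(59.2/22.0) = 0.09656/0.98988 = 0.0975
Extrapolate from 59.2 m to 144.0 m: V₃ = 64.1 × (144.0/59.2)^0.0975 = 64.1 × 1.0906 = 69.9061 km/h

69.91 km/h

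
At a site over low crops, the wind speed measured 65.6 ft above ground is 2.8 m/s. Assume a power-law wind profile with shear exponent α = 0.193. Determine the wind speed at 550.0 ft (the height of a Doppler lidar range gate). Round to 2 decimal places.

4.22 m/s

Power-law profile: V₂ = V₁ · (z₂/z₁)^α
V₂ = 2.8 × (550.0/65.6)^0.193 = 2.8 × (8.3841)^0.193
    = 2.8 × 1.5074 = 4.2207 m/s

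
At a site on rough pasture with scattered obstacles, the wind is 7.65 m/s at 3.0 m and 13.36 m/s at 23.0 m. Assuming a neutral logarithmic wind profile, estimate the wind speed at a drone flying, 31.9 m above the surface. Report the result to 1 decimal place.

14.3 m/s

Log law: V ∝ ln(z/z₀). From the pair, with r = V₁/V₂ = 0.57260,
ln z₀ = (ln z₁ − r·ln z₂)/(1 − r) = (1.0986 − 0.57260×3.1355)/0.42740 = -1.6303 → z₀ = 0.1959 m
V₃ = V₁ · ln(z₃/z₀)/ln(z₁/z₀) = 7.65 × 5.0929/2.7289 = 14.2770 m/s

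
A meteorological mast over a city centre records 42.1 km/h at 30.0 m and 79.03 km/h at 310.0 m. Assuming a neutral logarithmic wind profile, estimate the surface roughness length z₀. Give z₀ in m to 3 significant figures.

z₀ ≈ 2.09 m

Log law: V(z) ∝ ln(z/z₀). With r = V₁/V₂ = 42.1/79.03 = 0.53271,
r · ln(z₂/z₀) = ln(z₁/z₀) ⇒ ln z₀ = (ln z₁ − r·ln z₂)/(1 − r)
ln z₀ = (3.40120 − 0.53271×5.73657) / 0.46729 = 0.7389
z₀ = exp(0.7389) = 2.094 m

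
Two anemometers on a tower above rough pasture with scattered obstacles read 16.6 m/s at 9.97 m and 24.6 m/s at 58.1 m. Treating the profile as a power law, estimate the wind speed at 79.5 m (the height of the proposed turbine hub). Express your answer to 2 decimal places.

First find α: α = ln(V₂/V₁)/ln(z₂/z₁) = ln(24.6/16.6)/ln(58.1/9.97) = 0.39334/1.76259 = 0.2232
Extrapolate from 58.1 m to 79.5 m: V₃ = 24.6 × (79.5/58.1)^0.2232 = 24.6 × 1.0725 = 26.3832 m/s

26.38 m/s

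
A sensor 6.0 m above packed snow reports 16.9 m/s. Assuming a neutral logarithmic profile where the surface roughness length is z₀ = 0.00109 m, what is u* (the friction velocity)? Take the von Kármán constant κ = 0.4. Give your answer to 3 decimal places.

Log law: V(z) = (u*/κ) · ln(z/z₀) ⇒ u* = κ · V / ln(z/z₀)
u* = 0.4 × 16.9 / ln(6.0/0.00109) = 0.4 × 16.9 / 8.6133
   = 6.7600 / 8.6133 = 0.7848 m/s

u* ≈ 0.785 m/s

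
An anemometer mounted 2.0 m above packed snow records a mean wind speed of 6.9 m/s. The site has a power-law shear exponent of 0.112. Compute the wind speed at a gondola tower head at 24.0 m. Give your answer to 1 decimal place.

9.1 m/s

Power-law profile: V₂ = V₁ · (z₂/z₁)^α
V₂ = 6.9 × (24.0/2.0)^0.112 = 6.9 × (12.0000)^0.112
    = 6.9 × 1.3209 = 9.1142 m/s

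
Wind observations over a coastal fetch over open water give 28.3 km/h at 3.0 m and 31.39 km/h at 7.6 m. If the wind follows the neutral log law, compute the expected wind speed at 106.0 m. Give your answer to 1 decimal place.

40.2 km/h

Log law: V ∝ ln(z/z₀). From the pair, with r = V₁/V₂ = 0.90156,
ln z₀ = (ln z₁ − r·ln z₂)/(1 − r) = (1.0986 − 0.90156×2.0281)/0.09844 = -7.4146 → z₀ = 0.0006024 m
V₃ = V₁ · ln(z₃/z₀)/ln(z₁/z₀) = 28.3 × 12.0781/8.5132 = 40.1503 km/h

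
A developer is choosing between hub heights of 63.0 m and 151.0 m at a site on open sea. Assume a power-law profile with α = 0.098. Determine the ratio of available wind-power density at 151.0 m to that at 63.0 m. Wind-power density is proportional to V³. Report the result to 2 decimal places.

Speed ratio: V_B/V_A = (z_B/z_A)^α = (151.0/63.0)^0.098 = (2.3968)^0.098 = 1.08944
Power-density ratio: P_B/P_A = (V_B/V_A)³ = (1.08944)³ = 1.29304

1.29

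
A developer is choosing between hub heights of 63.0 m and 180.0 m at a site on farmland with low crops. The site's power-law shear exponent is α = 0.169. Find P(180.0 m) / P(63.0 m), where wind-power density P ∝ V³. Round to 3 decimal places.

Speed ratio: V_B/V_A = (z_B/z_A)^α = (180.0/63.0)^0.169 = (2.8571)^0.169 = 1.19413
Power-density ratio: P_B/P_A = (V_B/V_A)³ = (1.19413)³ = 1.70278

1.703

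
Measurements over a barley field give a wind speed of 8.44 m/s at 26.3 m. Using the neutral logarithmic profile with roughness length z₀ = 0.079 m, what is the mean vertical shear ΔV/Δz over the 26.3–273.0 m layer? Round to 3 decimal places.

Log law: V₂ = V₁ · ln(z₂/z₀)/ln(z₁/z₀) = 8.44 × 8.1478/5.8079 = 11.8403 m/s
ΔV/Δz = (11.8403 − 8.44)/(273.0 − 26.3) = 3.4003/246.7000 = 0.01378 m/s/m

0.014 m/s/m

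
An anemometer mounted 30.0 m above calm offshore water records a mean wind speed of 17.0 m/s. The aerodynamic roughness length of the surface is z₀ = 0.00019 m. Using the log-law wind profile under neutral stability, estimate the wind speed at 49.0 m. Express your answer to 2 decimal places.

Log law: V(z) ∝ ln(z/z₀), so V₂/V₁ = ln(z₂/z₀) / ln(z₁/z₀).
ln(49.0/0.00019) = 12.4603, ln(30.0/0.00019) = 11.9697
V₂ = 17.0 × 12.4603/11.9697 = 17.0 × 1.0410 = 17.6968 m/s

17.70 m/s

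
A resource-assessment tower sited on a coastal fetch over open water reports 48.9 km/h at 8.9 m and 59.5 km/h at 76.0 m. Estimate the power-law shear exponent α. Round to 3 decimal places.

Power law: V₂/V₁ = (z₂/z₁)^α ⇒ α = ln(V₂/V₁) / ln(z₂/z₁)
α = ln(59.5/48.9) / ln(76.0/8.9) = ln(1.2168) / ln(8.5393)
  = 0.19620 / 2.14468 = 0.09148

α ≈ 0.091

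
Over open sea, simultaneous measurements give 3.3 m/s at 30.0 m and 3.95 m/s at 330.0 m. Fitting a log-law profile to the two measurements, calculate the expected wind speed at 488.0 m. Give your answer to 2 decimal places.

Log law: V ∝ ln(z/z₀). From the pair, with r = V₁/V₂ = 0.83544,
ln z₀ = (ln z₁ − r·ln z₂)/(1 − r) = (3.4012 − 0.83544×5.7991)/0.16456 = -8.7727 → z₀ = 0.0001549 m
V₃ = V₁ · ln(z₃/z₀)/ln(z₁/z₀) = 3.3 × 14.9630/12.1739 = 4.0560 m/s

4.06 m/s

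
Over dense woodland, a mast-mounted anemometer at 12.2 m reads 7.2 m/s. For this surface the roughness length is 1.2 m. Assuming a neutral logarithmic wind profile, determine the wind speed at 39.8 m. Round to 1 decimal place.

10.9 m/s

Log law: V(z) ∝ ln(z/z₀), so V₂/V₁ = ln(z₂/z₀) / ln(z₁/z₀).
ln(39.8/1.2) = 3.5015, ln(12.2/1.2) = 2.3191
V₂ = 7.2 × 3.5015/2.3191 = 7.2 × 1.5099 = 10.8710 m/s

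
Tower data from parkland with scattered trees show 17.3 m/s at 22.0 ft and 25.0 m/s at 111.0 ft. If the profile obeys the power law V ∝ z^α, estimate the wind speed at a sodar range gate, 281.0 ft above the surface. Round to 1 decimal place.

30.9 m/s

First find α: α = ln(V₂/V₁)/ln(z₂/z₁) = ln(25.0/17.3)/ln(111.0/22.0) = 0.36817/1.61849 = 0.2275
Extrapolate from 111.0 ft to 281.0 ft: V₃ = 25.0 × (281.0/111.0)^0.2275 = 25.0 × 1.2353 = 30.8817 m/s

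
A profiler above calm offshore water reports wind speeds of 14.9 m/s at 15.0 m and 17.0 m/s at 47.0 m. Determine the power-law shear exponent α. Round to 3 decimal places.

Power law: V₂/V₁ = (z₂/z₁)^α ⇒ α = ln(V₂/V₁) / ln(z₂/z₁)
α = ln(17.0/14.9) / ln(47.0/15.0) = ln(1.1409) / ln(3.1333)
  = 0.13185 / 1.14210 = 0.11545

α ≈ 0.115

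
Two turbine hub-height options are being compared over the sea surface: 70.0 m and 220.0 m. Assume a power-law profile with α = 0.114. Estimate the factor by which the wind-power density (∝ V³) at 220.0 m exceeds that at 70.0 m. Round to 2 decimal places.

1.48

Speed ratio: V_B/V_A = (z_B/z_A)^α = (220.0/70.0)^0.114 = (3.1429)^0.114 = 1.13945
Power-density ratio: P_B/P_A = (V_B/V_A)³ = (1.13945)³ = 1.47940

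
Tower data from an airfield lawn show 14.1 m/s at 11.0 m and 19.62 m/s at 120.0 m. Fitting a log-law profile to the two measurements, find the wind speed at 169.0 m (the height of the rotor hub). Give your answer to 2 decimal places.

20.41 m/s

Log law: V ∝ ln(z/z₀). From the pair, with r = V₁/V₂ = 0.71865,
ln z₀ = (ln z₁ − r·ln z₂)/(1 − r) = (2.3979 − 0.71865×4.7875)/0.28135 = -3.7060 → z₀ = 0.02458 m
V₃ = V₁ · ln(z₃/z₀)/ln(z₁/z₀) = 14.1 × 8.8359/6.1039 = 20.4110 m/s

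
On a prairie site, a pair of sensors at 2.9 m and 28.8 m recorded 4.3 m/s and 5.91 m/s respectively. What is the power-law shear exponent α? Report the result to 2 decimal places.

Power law: V₂/V₁ = (z₂/z₁)^α ⇒ α = ln(V₂/V₁) / ln(z₂/z₁)
α = ln(5.91/4.3) / ln(28.8/2.9) = ln(1.3744) / ln(9.9310)
  = 0.31803 / 2.29566 = 0.13854

α ≈ 0.14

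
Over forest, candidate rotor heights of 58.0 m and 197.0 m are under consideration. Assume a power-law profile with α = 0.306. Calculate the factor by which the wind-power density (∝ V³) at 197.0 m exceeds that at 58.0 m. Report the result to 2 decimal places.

Speed ratio: V_B/V_A = (z_B/z_A)^α = (197.0/58.0)^0.306 = (3.3966)^0.306 = 1.45378
Power-density ratio: P_B/P_A = (V_B/V_A)³ = (1.45378)³ = 3.07251

3.07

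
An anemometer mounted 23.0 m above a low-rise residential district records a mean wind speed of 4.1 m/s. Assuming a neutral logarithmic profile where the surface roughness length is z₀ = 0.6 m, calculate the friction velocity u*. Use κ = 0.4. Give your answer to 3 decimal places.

Log law: V(z) = (u*/κ) · ln(z/z₀) ⇒ u* = κ · V / ln(z/z₀)
u* = 0.4 × 4.1 / ln(23.0/0.6) = 0.4 × 4.1 / 3.6463
   = 1.6400 / 3.6463 = 0.4498 m/s

u* ≈ 0.450 m/s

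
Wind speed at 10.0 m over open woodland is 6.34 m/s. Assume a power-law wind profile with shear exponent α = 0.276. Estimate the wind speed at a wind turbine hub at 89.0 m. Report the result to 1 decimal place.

Power-law profile: V₂ = V₁ · (z₂/z₁)^α
V₂ = 6.34 × (89.0/10.0)^0.276 = 6.34 × (8.9000)^0.276
    = 6.34 × 1.8282 = 11.5910 m/s

11.6 m/s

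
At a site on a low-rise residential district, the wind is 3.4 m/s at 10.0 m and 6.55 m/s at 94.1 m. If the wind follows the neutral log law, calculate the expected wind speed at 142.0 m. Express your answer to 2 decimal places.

7.13 m/s

Log law: V ∝ ln(z/z₀). From the pair, with r = V₁/V₂ = 0.51908,
ln z₀ = (ln z₁ − r·ln z₂)/(1 − r) = (2.3026 − 0.51908×4.5444)/0.48092 = -0.1171 → z₀ = 0.8895 m
V₃ = V₁ · ln(z₃/z₀)/ln(z₁/z₀) = 3.4 × 5.0729/2.4197 = 7.1282 m/s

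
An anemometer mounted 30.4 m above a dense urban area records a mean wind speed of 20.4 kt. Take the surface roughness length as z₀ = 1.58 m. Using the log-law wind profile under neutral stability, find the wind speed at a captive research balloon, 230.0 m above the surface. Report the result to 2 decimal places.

Log law: V(z) ∝ ln(z/z₀), so V₂/V₁ = ln(z₂/z₀) / ln(z₁/z₀).
ln(230.0/1.58) = 4.9807, ln(30.4/1.58) = 2.9570
V₂ = 20.4 × 4.9807/2.9570 = 20.4 × 1.6844 = 34.3608 kt

34.36 kt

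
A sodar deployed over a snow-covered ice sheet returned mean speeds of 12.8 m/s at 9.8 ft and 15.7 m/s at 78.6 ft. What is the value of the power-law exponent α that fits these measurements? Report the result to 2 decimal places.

Power law: V₂/V₁ = (z₂/z₁)^α ⇒ α = ln(V₂/V₁) / ln(z₂/z₁)
α = ln(15.7/12.8) / ln(78.6/9.8) = ln(1.2266) / ln(8.0204)
  = 0.20422 / 2.08199 = 0.09809

α ≈ 0.10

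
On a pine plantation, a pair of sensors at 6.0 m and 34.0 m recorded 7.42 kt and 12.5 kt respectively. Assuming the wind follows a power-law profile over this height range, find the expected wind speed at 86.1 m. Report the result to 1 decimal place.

First find α: α = ln(V₂/V₁)/ln(z₂/z₁) = ln(12.5/7.42)/ln(34.0/6.0) = 0.52155/1.73460 = 0.3007
Extrapolate from 34.0 m to 86.1 m: V₃ = 12.5 × (86.1/34.0)^0.3007 = 12.5 × 1.3223 = 16.5287 kt

16.5 kt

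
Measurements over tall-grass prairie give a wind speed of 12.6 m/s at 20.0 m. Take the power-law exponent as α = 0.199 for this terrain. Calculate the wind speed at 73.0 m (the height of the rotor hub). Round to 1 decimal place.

16.3 m/s

Power-law profile: V₂ = V₁ · (z₂/z₁)^α
V₂ = 12.6 × (73.0/20.0)^0.199 = 12.6 × (3.6500)^0.199
    = 12.6 × 1.2939 = 16.3030 m/s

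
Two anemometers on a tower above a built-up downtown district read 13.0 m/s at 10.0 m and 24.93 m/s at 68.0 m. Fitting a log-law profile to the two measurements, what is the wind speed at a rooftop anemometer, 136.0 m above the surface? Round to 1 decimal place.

29.2 m/s

Log law: V ∝ ln(z/z₀). From the pair, with r = V₁/V₂ = 0.52146,
ln z₀ = (ln z₁ − r·ln z₂)/(1 − r) = (2.3026 − 0.52146×4.2195)/0.47854 = 0.2137 → z₀ = 1.238 m
V₃ = V₁ · ln(z₃/z₀)/ln(z₁/z₀) = 13.0 × 4.6989/2.0889 = 29.2438 m/s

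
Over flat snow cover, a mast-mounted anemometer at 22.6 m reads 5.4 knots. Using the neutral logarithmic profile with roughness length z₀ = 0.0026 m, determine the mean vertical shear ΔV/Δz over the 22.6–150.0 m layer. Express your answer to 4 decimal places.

0.0088 knots/m

Log law: V₂ = V₁ · ln(z₂/z₀)/ln(z₁/z₀) = 5.4 × 10.9629/9.0702 = 6.5268 knots
ΔV/Δz = (6.5268 − 5.4)/(150.0 − 22.6) = 1.1268/127.4000 = 0.00884 knots/m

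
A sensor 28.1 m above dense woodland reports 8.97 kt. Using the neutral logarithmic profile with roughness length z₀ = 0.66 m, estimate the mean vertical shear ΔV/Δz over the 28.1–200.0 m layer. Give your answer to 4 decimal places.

Log law: V₂ = V₁ · ln(z₂/z₀)/ln(z₁/z₀) = 8.97 × 5.7138/3.7513 = 13.6628 kt
ΔV/Δz = (13.6628 − 8.97)/(200.0 − 28.1) = 4.6928/171.9000 = 0.02730 kt/m

0.0273 kt/m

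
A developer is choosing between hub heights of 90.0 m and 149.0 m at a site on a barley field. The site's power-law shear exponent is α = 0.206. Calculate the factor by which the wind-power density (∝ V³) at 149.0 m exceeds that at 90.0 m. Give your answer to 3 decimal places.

1.366

Speed ratio: V_B/V_A = (z_B/z_A)^α = (149.0/90.0)^0.206 = (1.6556)^0.206 = 1.10944
Power-density ratio: P_B/P_A = (V_B/V_A)³ = (1.10944)³ = 1.36555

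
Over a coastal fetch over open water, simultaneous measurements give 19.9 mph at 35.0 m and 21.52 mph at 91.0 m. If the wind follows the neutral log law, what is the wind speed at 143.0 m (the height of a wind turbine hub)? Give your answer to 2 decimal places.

Log law: V ∝ ln(z/z₀). From the pair, with r = V₁/V₂ = 0.92472,
ln z₀ = (ln z₁ − r·ln z₂)/(1 − r) = (3.5553 − 0.92472×4.5109)/0.07528 = -8.1821 → z₀ = 0.0002796 m
V₃ = V₁ · ln(z₃/z₀)/ln(z₁/z₀) = 19.9 × 13.1450/11.7375 = 22.2863 mph

22.29 mph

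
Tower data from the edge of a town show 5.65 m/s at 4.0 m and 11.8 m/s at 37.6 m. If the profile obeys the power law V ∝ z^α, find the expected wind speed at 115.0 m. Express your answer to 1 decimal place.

First find α: α = ln(V₂/V₁)/ln(z₂/z₁) = ln(11.8/5.65)/ln(37.6/4.0) = 0.73644/2.24071 = 0.3287
Extrapolate from 37.6 m to 115.0 m: V₃ = 11.8 × (115.0/37.6)^0.3287 = 11.8 × 1.4440 = 17.0393 m/s

17.0 m/s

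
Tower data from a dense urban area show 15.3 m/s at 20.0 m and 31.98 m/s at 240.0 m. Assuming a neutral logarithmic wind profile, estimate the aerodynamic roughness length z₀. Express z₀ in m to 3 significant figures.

z₀ ≈ 2.05 m

Log law: V(z) ∝ ln(z/z₀). With r = V₁/V₂ = 15.3/31.98 = 0.47842,
r · ln(z₂/z₀) = ln(z₁/z₀) ⇒ ln z₀ = (ln z₁ − r·ln z₂)/(1 − r)
ln z₀ = (2.99573 − 0.47842×5.48064) / 0.52158 = 0.7164
z₀ = exp(0.7164) = 2.047 m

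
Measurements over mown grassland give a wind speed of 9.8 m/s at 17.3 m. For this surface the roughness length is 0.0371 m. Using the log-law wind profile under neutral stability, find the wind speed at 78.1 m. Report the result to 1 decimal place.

Log law: V(z) ∝ ln(z/z₀), so V₂/V₁ = ln(z₂/z₀) / ln(z₁/z₀).
ln(78.1/0.0371) = 7.6521, ln(17.3/0.0371) = 6.1448
V₂ = 9.8 × 7.6521/6.1448 = 9.8 × 1.2453 = 12.2039 m/s

12.2 m/s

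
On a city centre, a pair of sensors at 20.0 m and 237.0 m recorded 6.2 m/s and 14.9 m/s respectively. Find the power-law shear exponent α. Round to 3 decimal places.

Power law: V₂/V₁ = (z₂/z₁)^α ⇒ α = ln(V₂/V₁) / ln(z₂/z₁)
α = ln(14.9/6.2) / ln(237.0/20.0) = ln(2.4032) / ln(11.8500)
  = 0.87681 / 2.47233 = 0.35465

α ≈ 0.355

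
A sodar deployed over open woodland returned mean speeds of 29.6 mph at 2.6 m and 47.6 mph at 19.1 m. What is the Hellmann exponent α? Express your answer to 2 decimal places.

α ≈ 0.24

Power law: V₂/V₁ = (z₂/z₁)^α ⇒ α = ln(V₂/V₁) / ln(z₂/z₁)
α = ln(47.6/29.6) / ln(19.1/2.6) = ln(1.6081) / ln(7.3462)
  = 0.47506 / 1.99418 = 0.23822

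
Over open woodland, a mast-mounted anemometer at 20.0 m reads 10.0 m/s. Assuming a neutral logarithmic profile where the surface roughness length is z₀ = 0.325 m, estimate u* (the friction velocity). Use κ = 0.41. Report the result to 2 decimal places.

u* ≈ 1.00 m/s

Log law: V(z) = (u*/κ) · ln(z/z₀) ⇒ u* = κ · V / ln(z/z₀)
u* = 0.41 × 10.0 / ln(20.0/0.325) = 0.41 × 10.0 / 4.1197
   = 4.1000 / 4.1197 = 0.9952 m/s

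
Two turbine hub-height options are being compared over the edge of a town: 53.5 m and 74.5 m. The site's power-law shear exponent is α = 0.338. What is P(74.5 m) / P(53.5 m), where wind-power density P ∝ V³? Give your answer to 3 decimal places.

1.399

Speed ratio: V_B/V_A = (z_B/z_A)^α = (74.5/53.5)^0.338 = (1.3925)^0.338 = 1.11842
Power-density ratio: P_B/P_A = (V_B/V_A)³ = (1.11842)³ = 1.39899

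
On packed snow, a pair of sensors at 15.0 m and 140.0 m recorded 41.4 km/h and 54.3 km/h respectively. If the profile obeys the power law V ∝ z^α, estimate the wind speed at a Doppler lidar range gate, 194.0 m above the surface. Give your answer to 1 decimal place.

56.5 km/h

First find α: α = ln(V₂/V₁)/ln(z₂/z₁) = ln(54.3/41.4)/ln(140.0/15.0) = 0.27124/2.23359 = 0.1214
Extrapolate from 140.0 m to 194.0 m: V₃ = 54.3 × (194.0/140.0)^0.1214 = 54.3 × 1.0404 = 56.4943 km/h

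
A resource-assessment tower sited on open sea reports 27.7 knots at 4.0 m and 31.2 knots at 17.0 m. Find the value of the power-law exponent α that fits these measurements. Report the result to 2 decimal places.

α ≈ 0.08

Power law: V₂/V₁ = (z₂/z₁)^α ⇒ α = ln(V₂/V₁) / ln(z₂/z₁)
α = ln(31.2/27.7) / ln(17.0/4.0) = ln(1.1264) / ln(4.2500)
  = 0.11899 / 1.44692 = 0.08223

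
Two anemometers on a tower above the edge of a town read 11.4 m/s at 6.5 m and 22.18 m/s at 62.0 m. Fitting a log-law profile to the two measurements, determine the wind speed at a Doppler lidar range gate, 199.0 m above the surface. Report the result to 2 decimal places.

Log law: V ∝ ln(z/z₀). From the pair, with r = V₁/V₂ = 0.51398,
ln z₀ = (ln z₁ − r·ln z₂)/(1 − r) = (1.8718 − 0.51398×4.1271)/0.48602 = -0.5132 → z₀ = 0.5986 m
V₃ = V₁ · ln(z₃/z₀)/ln(z₁/z₀) = 11.4 × 5.8065/2.3850 = 27.7540 m/s

27.75 m/s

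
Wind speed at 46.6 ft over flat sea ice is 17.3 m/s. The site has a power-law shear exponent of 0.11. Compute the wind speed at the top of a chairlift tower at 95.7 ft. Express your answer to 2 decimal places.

18.73 m/s

Power-law profile: V₂ = V₁ · (z₂/z₁)^α
V₂ = 17.3 × (95.7/46.6)^0.11 = 17.3 × (2.0536)^0.11
    = 17.3 × 1.0824 = 18.7251 m/s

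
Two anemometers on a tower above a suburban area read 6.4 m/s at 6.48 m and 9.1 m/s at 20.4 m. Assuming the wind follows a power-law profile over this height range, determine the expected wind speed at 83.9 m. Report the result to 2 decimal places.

14.05 m/s

First find α: α = ln(V₂/V₁)/ln(z₂/z₁) = ln(9.1/6.4)/ln(20.4/6.48) = 0.35198/1.14681 = 0.3069
Extrapolate from 20.4 m to 83.9 m: V₃ = 9.1 × (83.9/20.4)^0.3069 = 9.1 × 1.5434 = 14.0452 m/s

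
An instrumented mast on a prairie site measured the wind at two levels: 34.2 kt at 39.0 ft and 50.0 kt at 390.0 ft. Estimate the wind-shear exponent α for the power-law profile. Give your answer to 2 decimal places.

α ≈ 0.16

Power law: V₂/V₁ = (z₂/z₁)^α ⇒ α = ln(V₂/V₁) / ln(z₂/z₁)
α = ln(50.0/34.2) / ln(390.0/39.0) = ln(1.4620) / ln(10.0000)
  = 0.37980 / 2.30259 = 0.16494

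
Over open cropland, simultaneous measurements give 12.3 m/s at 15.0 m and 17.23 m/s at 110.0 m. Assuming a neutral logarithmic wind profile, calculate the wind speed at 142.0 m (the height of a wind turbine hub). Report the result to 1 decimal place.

Log law: V ∝ ln(z/z₀). From the pair, with r = V₁/V₂ = 0.71387,
ln z₀ = (ln z₁ − r·ln z₂)/(1 − r) = (2.7081 − 0.71387×4.7005)/0.28613 = -2.2629 → z₀ = 0.1040 m
V₃ = V₁ · ln(z₃/z₀)/ln(z₁/z₀) = 12.3 × 7.2187/4.9710 = 17.8618 m/s

17.9 m/s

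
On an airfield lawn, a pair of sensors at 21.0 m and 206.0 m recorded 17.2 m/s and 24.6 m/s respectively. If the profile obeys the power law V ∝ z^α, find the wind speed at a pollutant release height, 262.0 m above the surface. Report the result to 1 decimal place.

First find α: α = ln(V₂/V₁)/ln(z₂/z₁) = ln(24.6/17.2)/ln(206.0/21.0) = 0.35784/2.28335 = 0.1567
Extrapolate from 206.0 m to 262.0 m: V₃ = 24.6 × (262.0/206.0)^0.1567 = 24.6 × 1.0384 = 25.5447 m/s

25.5 m/s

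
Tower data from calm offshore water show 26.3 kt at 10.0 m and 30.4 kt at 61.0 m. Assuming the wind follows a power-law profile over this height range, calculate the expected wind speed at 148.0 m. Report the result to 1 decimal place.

First find α: α = ln(V₂/V₁)/ln(z₂/z₁) = ln(30.4/26.3)/ln(61.0/10.0) = 0.14487/1.80829 = 0.0801
Extrapolate from 61.0 m to 148.0 m: V₃ = 30.4 × (148.0/61.0)^0.0801 = 30.4 × 1.0736 = 32.6372 kt

32.6 kt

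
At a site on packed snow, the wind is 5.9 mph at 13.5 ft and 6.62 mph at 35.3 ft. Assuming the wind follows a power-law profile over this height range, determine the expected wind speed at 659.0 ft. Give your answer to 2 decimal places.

First find α: α = ln(V₂/V₁)/ln(z₂/z₁) = ln(6.62/5.9)/ln(35.3/13.5) = 0.11514/0.96119 = 0.1198
Extrapolate from 35.3 ft to 659.0 ft: V₃ = 6.62 × (659.0/35.3)^0.1198 = 6.62 × 1.4199 = 9.4000 mph

9.40 mph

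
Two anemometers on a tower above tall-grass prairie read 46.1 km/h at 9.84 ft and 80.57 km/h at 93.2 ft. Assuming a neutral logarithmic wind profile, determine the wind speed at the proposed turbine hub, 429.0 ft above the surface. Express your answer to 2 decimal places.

Log law: V ∝ ln(z/z₀). From the pair, with r = V₁/V₂ = 0.57217,
ln z₀ = (ln z₁ − r·ln z₂)/(1 − r) = (2.2865 − 0.57217×4.5347)/0.42783 = -0.7204 → z₀ = 0.4866 ft
V₃ = V₁ · ln(z₃/z₀)/ln(z₁/z₀) = 46.1 × 6.7819/3.0069 = 103.9770 km/h

103.98 km/h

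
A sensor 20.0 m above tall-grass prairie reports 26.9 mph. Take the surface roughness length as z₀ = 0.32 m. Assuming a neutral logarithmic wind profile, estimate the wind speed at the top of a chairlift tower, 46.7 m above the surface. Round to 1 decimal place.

32.4 mph

Log law: V(z) ∝ ln(z/z₀), so V₂/V₁ = ln(z₂/z₀) / ln(z₁/z₀).
ln(46.7/0.32) = 4.9832, ln(20.0/0.32) = 4.1352
V₂ = 26.9 × 4.9832/4.1352 = 26.9 × 1.2051 = 32.4165 mph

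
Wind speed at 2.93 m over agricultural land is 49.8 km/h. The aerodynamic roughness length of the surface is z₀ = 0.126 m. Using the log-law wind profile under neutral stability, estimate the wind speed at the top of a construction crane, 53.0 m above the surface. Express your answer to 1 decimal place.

95.6 km/h

Log law: V(z) ∝ ln(z/z₀), so V₂/V₁ = ln(z₂/z₀) / ln(z₁/z₀).
ln(53.0/0.126) = 6.0418, ln(2.93/0.126) = 3.1465
V₂ = 49.8 × 6.0418/3.1465 = 49.8 × 1.9202 = 95.6244 km/h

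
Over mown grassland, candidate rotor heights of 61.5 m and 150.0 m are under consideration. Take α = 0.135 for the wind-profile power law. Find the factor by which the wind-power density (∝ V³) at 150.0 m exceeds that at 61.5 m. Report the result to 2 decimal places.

Speed ratio: V_B/V_A = (z_B/z_A)^α = (150.0/61.5)^0.135 = (2.4390)^0.135 = 1.12791
Power-density ratio: P_B/P_A = (V_B/V_A)³ = (1.12791)³ = 1.43490

1.43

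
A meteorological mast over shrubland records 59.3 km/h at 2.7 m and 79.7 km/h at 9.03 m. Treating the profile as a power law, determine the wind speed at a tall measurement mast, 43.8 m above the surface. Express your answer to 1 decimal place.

117.3 km/h

First find α: α = ln(V₂/V₁)/ln(z₂/z₁) = ln(79.7/59.3)/ln(9.03/2.7) = 0.29566/1.20730 = 0.2449
Extrapolate from 9.03 m to 43.8 m: V₃ = 79.7 × (43.8/9.03)^0.2449 = 79.7 × 1.4721 = 117.3284 km/h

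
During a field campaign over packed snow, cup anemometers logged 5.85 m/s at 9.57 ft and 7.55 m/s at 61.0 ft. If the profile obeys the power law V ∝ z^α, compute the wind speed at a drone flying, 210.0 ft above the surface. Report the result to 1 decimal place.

9.0 m/s

First find α: α = ln(V₂/V₁)/ln(z₂/z₁) = ln(7.55/5.85)/ln(61.0/9.57) = 0.25511/1.85224 = 0.1377
Extrapolate from 61.0 ft to 210.0 ft: V₃ = 7.55 × (210.0/61.0)^0.1377 = 7.55 × 1.1856 = 8.9514 m/s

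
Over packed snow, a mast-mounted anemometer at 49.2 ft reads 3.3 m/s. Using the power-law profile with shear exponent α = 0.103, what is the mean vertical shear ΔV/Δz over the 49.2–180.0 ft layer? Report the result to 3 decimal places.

Power law: V₂ = V₁ · (z₂/z₁)^α = 3.3 × (3.6585)^0.103 = 3.7717 m/s
ΔV/Δz = (3.7717 − 3.3)/(180.0 − 49.2) = 0.4717/130.8000 = 0.00361 m/s/ft

0.004 m/s/ft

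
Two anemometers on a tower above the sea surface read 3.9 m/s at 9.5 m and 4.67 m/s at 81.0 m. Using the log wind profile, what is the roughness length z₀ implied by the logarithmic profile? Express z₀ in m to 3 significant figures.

z₀ ≈ 0.000183 m

Log law: V(z) ∝ ln(z/z₀). With r = V₁/V₂ = 3.9/4.67 = 0.83512,
r · ln(z₂/z₀) = ln(z₁/z₀) ⇒ ln z₀ = (ln z₁ − r·ln z₂)/(1 − r)
ln z₀ = (2.25129 − 0.83512×4.39445) / 0.16488 = -8.6037
z₀ = exp(-8.6037) = 0.0001834 m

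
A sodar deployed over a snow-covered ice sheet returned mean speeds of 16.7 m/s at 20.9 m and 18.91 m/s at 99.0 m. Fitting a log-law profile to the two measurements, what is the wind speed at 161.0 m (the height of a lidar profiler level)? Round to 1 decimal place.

Log law: V ∝ ln(z/z₀). From the pair, with r = V₁/V₂ = 0.88313,
ln z₀ = (ln z₁ − r·ln z₂)/(1 − r) = (3.0397 − 0.88313×4.5951)/0.11687 = -8.7135 → z₀ = 0.0001644 m
V₃ = V₁ · ln(z₃/z₀)/ln(z₁/z₀) = 16.7 × 13.7949/11.7533 = 19.6010 m/s

19.6 m/s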